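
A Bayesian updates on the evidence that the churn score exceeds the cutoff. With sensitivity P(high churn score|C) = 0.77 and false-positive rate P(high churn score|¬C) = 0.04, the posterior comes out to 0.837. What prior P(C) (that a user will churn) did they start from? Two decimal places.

P(C) = 0.21

Bayes' rule in odds form gives O(C|E) = O(C)·[P(E|C)/P(E|¬C)], hence O(C) = O(C|E)/LR.
Posterior odds = 0.837/(1−0.837) = 5.1350. LR = 0.77/0.04 = 19.2500.
Prior odds = 5.1350/19.2500 = 0.2668, so P(C) = 0.2668/(1+0.2668) ≈ 0.21.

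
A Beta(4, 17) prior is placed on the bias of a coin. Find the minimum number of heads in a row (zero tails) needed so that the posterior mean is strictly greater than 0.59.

k = 21

After k heads and 0 tails the posterior is Beta(4+k, 17), with mean (4+k)/(4+17+k).
Set (4+k)/(21+k) > 0.59 and solve: k > (0.59·21 − 4)/(1 − 0.59) = 20.463.
The smallest integer exceeding 20.463 is 21, and checking k=21: (25)/(42) = 0.5952 > 0.59.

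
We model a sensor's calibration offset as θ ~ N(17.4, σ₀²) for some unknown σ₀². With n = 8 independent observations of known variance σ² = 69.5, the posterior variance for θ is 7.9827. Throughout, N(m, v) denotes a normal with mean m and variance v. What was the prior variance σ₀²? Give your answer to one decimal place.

Posterior precision equals prior precision plus data precision: 1/σ_n² = 1/σ₀² + n/σ².
So 1/σ₀² = 1/7.9827 − 8/69.5 = 0.125271 − 0.115108 = 0.010163.
Hence σ₀² = 1/0.010163 ≈ 98.4.

σ₀² = 98.4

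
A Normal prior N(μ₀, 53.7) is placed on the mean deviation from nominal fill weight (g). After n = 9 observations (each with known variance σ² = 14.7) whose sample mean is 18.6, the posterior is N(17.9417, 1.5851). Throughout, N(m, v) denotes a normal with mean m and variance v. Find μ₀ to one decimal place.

The posterior mean is a precision-weighted average: μ_n = (τ₀μ₀ + τ_data·x̄)/(τ₀+τ_data), with τ₀=1/σ₀² and τ_data=n/σ².
Here τ₀ = 1/53.7 = 0.018622 and τ_data = 9/14.7 = 0.612245, so τ_n = 0.630867.
Rearranging for μ₀: μ₀ = (μ_n·τ_n − τ_data·x̄)/τ₀ = (17.9417·0.630867 − 0.612245·18.6) / 0.018622 = -0.068931/0.018622 ≈ -3.7.

μ₀ = -3.7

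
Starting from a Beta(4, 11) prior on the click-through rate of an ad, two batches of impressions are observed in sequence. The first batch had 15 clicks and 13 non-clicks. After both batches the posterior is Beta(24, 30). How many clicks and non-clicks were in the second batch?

Because Beta–binomial updating is additive in the counts, the combined data contributed (α_post−α_prior, β_post−β_prior) successes and failures.
Total across both batches: 24−4=20 clicks, 30−11=19 non-clicks.
Subtract the first batch: 20−15=5 clicks and 19−13=6 non-clicks.

5 clicks and 6 non-clicks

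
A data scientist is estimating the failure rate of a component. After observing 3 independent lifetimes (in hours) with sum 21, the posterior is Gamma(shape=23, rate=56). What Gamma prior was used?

Gamma(shape=20, rate=35)

Gamma–exponential conjugacy: posterior shape = α + n, posterior rate = β + Σtᵢ.
So α = 23 − 3 = 20 and β = 56 − 21 = 35.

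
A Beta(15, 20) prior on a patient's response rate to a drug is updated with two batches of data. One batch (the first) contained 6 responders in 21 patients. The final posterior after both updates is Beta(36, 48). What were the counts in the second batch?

Because Beta–binomial updating is additive in the counts, the combined data contributed (α_post−α_prior, β_post−β_prior) successes and failures.
Total across both batches: 36−15=21 responders, 48−20=28 non-responders.
Subtract the first batch: 21−6=15 responders and 28−15=13 non-responders.

15 responders and 13 non-responders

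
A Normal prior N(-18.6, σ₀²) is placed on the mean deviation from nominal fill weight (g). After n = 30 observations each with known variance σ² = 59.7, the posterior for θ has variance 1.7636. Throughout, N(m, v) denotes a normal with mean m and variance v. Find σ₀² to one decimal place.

σ₀² = 15.5

Posterior precision equals prior precision plus data precision: 1/σ_n² = 1/σ₀² + n/σ².
So 1/σ₀² = 1/1.7636 − 30/59.7 = 0.567022 − 0.502513 = 0.064509.
Hence σ₀² = 1/0.064509 ≈ 15.5.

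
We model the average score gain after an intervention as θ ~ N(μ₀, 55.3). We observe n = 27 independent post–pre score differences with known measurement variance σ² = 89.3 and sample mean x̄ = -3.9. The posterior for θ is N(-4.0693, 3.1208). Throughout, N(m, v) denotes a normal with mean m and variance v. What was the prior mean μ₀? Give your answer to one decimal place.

μ₀ = -6.9

The posterior mean is a precision-weighted average: μ_n = (τ₀μ₀ + τ_data·x̄)/(τ₀+τ_data), with τ₀=1/σ₀² and τ_data=n/σ².
Here τ₀ = 1/55.3 = 0.018083 and τ_data = 27/89.3 = 0.302352, so τ_n = 0.320435.
Rearranging for μ₀: μ₀ = (μ_n·τ_n − τ_data·x̄)/τ₀ = (-4.0693·0.320435 − 0.302352·-3.9) / 0.018083 = -0.124773/0.018083 ≈ -6.9.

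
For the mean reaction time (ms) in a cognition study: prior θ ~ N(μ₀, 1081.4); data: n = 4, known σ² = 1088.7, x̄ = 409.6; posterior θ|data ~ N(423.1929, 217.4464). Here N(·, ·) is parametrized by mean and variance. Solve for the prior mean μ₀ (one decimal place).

μ₀ = 477.2

The posterior mean is a precision-weighted average: μ_n = (τ₀μ₀ + τ_data·x̄)/(τ₀+τ_data), with τ₀=1/σ₀² and τ_data=n/σ².
Here τ₀ = 1/1081.4 = 0.000925 and τ_data = 4/1088.7 = 0.003674, so τ_n = 0.004599.
Rearranging for μ₀: μ₀ = (μ_n·τ_n − τ_data·x̄)/τ₀ = (423.1929·0.004599 − 0.003674·409.6) / 0.000925 = 0.441394/0.000925 ≈ 477.2.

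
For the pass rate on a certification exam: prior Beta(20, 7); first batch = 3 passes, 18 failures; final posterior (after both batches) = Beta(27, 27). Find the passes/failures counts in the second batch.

Sequential conjugate updates are equivalent to a single update on the pooled data, so total successes = posterior α − prior α and total failures = posterior β − prior β.
Total across both batches: 27−20=7 passes, 27−7=20 failures.
Subtract the first batch: 7−3=4 passes and 20−18=2 failures.

4 passes and 2 failures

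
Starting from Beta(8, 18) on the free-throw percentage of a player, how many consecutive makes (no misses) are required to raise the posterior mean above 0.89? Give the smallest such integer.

After k makes and 0 misses the posterior is Beta(8+k, 18), with mean (8+k)/(8+18+k).
Set (8+k)/(26+k) > 0.89 and solve: k > (0.89·26 − 8)/(1 − 0.89) = 137.636.
The smallest integer exceeding 137.636 is 138.

k = 138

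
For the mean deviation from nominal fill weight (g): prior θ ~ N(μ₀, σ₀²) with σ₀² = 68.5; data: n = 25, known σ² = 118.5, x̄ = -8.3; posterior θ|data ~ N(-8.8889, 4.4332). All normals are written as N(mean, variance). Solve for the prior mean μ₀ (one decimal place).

The posterior mean is a precision-weighted average: μ_n = (τ₀μ₀ + τ_data·x̄)/(τ₀+τ_data), with τ₀=1/σ₀² and τ_data=n/σ².
Here τ₀ = 1/68.5 = 0.014599 and τ_data = 25/118.5 = 0.210970, so τ_n = 0.225569.
Rearranging for μ₀: μ₀ = (μ_n·τ_n − τ_data·x̄)/τ₀ = (-8.8889·0.225569 − 0.210970·-8.3) / 0.014599 = -0.254009/0.014599 ≈ -17.4.

μ₀ = -17.4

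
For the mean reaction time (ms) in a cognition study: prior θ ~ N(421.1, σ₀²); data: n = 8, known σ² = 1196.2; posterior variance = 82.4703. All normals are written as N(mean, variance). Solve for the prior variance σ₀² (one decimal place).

Posterior precision equals prior precision plus data precision: 1/σ_n² = 1/σ₀² + n/σ².
So 1/σ₀² = 1/82.4703 − 8/1196.2 = 0.012126 − 0.006688 = 0.005438.
Hence σ₀² = 1/0.005438 ≈ 183.9.

σ₀² = 183.9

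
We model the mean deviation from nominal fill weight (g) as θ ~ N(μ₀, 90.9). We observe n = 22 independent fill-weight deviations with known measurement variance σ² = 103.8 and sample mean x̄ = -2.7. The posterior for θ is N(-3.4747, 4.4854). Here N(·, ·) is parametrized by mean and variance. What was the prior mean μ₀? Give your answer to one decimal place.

With known observation variance, the Normal–Normal posterior has precision τ_n = τ₀ + n/σ² and mean μ_n = (τ₀μ₀ + (n/σ²)x̄)/τ_n.
Here τ₀ = 1/90.9 = 0.011001 and τ_data = 22/103.8 = 0.211946, so τ_n = 0.222947.
Rearranging for μ₀: μ₀ = (μ_n·τ_n − τ_data·x̄)/τ₀ = (-3.4747·0.222947 − 0.211946·-2.7) / 0.011001 = -0.202420/0.011001 ≈ -18.4.

μ₀ = -18.4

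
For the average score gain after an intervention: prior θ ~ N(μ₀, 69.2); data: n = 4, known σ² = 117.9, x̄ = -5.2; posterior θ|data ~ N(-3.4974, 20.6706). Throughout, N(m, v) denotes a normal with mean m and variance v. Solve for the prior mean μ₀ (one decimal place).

μ₀ = 0.5

With known observation variance, the Normal–Normal posterior has precision τ_n = τ₀ + n/σ² and mean μ_n = (τ₀μ₀ + (n/σ²)x̄)/τ_n.
Here τ₀ = 1/69.2 = 0.014451 and τ_data = 4/117.9 = 0.033927, so τ_n = 0.048378.
Rearranging for μ₀: μ₀ = (μ_n·τ_n − τ_data·x̄)/τ₀ = (-3.4974·0.048378 − 0.033927·-5.2) / 0.014451 = 0.007223/0.014451 ≈ 0.5.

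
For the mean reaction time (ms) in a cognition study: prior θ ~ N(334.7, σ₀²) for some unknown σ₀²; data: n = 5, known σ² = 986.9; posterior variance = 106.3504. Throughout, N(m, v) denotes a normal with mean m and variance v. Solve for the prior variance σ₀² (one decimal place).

σ₀² = 230.6

For the Normal–Normal model with known σ², precisions add: τ_n = τ₀ + n/σ².
So 1/σ₀² = 1/106.3504 − 5/986.9 = 0.009403 − 0.005066 = 0.004337.
Hence σ₀² = 1/0.004337 ≈ 230.6.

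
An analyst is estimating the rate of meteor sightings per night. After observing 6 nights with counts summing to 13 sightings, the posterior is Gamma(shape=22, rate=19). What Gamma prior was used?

Gamma–Poisson conjugacy: posterior shape = α + Σxᵢ, posterior rate = β + n.
So α = 22 − 13 = 9 and β = 19 − 6 = 13.

Gamma(shape=9, rate=13)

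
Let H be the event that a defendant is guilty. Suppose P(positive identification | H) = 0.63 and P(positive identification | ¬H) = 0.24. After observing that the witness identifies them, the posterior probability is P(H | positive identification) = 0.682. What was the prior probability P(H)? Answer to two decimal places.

Bayes' rule in odds form gives O(H|E) = O(H)·[P(E|H)/P(E|¬H)], hence O(H) = O(H|E)/LR.
Posterior odds = 0.682/(1−0.682) = 2.1447. LR = 0.63/0.24 = 2.6250.
Prior odds = 2.1447/2.6250 = 0.8170, so P(H) = 0.8170/(1+0.8170) ≈ 0.45.

P(H) = 0.45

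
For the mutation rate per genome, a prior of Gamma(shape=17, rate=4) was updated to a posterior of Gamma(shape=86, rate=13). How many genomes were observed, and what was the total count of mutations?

Gamma–Poisson conjugacy: posterior shape = α + Σxᵢ, posterior rate = β + n.
Matching: Σxᵢ = 86 − 17 = 69 and n = 13 − 4 = 9.

n = 9 genomes with total 69 mutations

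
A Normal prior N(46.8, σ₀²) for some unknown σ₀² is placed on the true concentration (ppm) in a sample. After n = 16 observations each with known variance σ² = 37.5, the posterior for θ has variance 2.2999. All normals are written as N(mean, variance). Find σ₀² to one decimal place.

σ₀² = 122.9

Posterior precision equals prior precision plus data precision: 1/σ_n² = 1/σ₀² + n/σ².
So 1/σ₀² = 1/2.2999 − 16/37.5 = 0.434802 − 0.426667 = 0.008135.
Hence σ₀² = 1/0.008135 ≈ 122.9.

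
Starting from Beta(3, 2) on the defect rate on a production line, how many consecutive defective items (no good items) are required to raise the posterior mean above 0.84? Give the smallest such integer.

After k defective items and 0 good items the posterior is Beta(3+k, 2), with mean (3+k)/(3+2+k).
Set (3+k)/(5+k) > 0.84 and solve: k > (0.84·5 − 3)/(1 − 0.84) = 7.500.
The smallest integer exceeding 7.500 is 8, and checking k=8: (11)/(13) = 0.8462 > 0.84.

k = 8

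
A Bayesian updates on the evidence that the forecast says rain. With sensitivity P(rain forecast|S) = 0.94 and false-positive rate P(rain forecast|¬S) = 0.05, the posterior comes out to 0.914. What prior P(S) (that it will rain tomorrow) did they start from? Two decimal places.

In odds form, posterior odds = prior odds × likelihood ratio, so prior odds = posterior odds ÷ LR.
Posterior odds = 0.914/(1−0.914) = 10.6279. LR = 0.94/0.05 = 18.8000.
Prior odds = 10.6279/18.8000 = 0.5653, so P(S) = 0.5653/(1+0.5653) ≈ 0.36.

P(S) = 0.36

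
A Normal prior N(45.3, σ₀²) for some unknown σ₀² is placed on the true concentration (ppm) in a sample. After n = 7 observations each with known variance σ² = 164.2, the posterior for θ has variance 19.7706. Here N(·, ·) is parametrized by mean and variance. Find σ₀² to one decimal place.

For the Normal–Normal model with known σ², precisions add: τ_n = τ₀ + n/σ².
So 1/σ₀² = 1/19.7706 − 7/164.2 = 0.050580 − 0.042631 = 0.007949.
Hence σ₀² = 1/0.007949 ≈ 125.8.

σ₀² = 125.8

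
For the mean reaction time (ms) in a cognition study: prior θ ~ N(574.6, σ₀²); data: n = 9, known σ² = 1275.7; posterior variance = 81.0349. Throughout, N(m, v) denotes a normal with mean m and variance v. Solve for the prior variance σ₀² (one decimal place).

For the Normal–Normal model with known σ², precisions add: τ_n = τ₀ + n/σ².
So 1/σ₀² = 1/81.0349 − 9/1275.7 = 0.012340 − 0.007055 = 0.005285.
Hence σ₀² = 1/0.005285 ≈ 189.2.

σ₀² = 189.2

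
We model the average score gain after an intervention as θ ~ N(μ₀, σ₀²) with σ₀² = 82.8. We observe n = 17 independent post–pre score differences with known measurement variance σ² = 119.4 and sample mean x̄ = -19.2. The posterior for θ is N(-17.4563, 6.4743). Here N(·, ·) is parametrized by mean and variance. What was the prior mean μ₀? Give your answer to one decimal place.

μ₀ = 3.1

The posterior mean is a precision-weighted average: μ_n = (τ₀μ₀ + τ_data·x̄)/(τ₀+τ_data), with τ₀=1/σ₀² and τ_data=n/σ².
Here τ₀ = 1/82.8 = 0.012077 and τ_data = 17/119.4 = 0.142379, so τ_n = 0.154456.
Rearranging for μ₀: μ₀ = (μ_n·τ_n − τ_data·x̄)/τ₀ = (-17.4563·0.154456 − 0.142379·-19.2) / 0.012077 = 0.037447/0.012077 ≈ 3.1.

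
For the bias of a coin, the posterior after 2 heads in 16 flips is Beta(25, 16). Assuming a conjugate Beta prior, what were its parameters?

Beta is conjugate to the binomial likelihood: posterior = Beta(a+s, b+f).
So a = 25 − 2 = 23 and b = 16 − 14 = 2.

Beta(23, 2)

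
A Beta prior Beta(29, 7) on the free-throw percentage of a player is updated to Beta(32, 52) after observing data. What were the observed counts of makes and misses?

Beta is conjugate to the binomial likelihood: posterior = Beta(a+s, b+f).
Match parameters: s=32−29=3, f=52−7=45.

3 makes and 45 misses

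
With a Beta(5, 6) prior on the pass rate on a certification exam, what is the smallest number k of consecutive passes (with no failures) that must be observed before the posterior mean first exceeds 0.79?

After k passes and 0 failures the posterior is Beta(5+k, 6), with mean (5+k)/(5+6+k).
Set (5+k)/(11+k) > 0.79 and solve: k > (0.79·11 − 5)/(1 − 0.79) = 17.571.
The smallest integer exceeding 17.571 is 18.

k = 18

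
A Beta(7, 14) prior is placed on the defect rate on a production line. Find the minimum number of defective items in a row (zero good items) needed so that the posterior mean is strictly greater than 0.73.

After k defective items and 0 good items the posterior is Beta(7+k, 14), with mean (7+k)/(7+14+k).
Set (7+k)/(21+k) > 0.73 and solve: k > (0.73·21 − 7)/(1 − 0.73) = 30.852.
The smallest integer exceeding 30.852 is 31.

k = 31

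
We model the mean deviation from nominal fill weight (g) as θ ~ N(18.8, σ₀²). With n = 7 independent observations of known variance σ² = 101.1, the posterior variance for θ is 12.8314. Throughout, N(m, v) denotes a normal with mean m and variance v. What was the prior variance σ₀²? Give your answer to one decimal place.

σ₀² = 115.0

Posterior precision equals prior precision plus data precision: 1/σ_n² = 1/σ₀² + n/σ².
So 1/σ₀² = 1/12.8314 − 7/101.1 = 0.077934 − 0.069238 = 0.008696.
Hence σ₀² = 1/0.008696 ≈ 115.0.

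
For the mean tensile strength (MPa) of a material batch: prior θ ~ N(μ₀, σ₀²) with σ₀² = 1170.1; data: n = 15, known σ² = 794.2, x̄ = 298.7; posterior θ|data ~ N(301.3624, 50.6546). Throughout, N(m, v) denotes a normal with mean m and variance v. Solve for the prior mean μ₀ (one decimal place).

The posterior mean is a precision-weighted average: μ_n = (τ₀μ₀ + τ_data·x̄)/(τ₀+τ_data), with τ₀=1/σ₀² and τ_data=n/σ².
Here τ₀ = 1/1170.1 = 0.000855 and τ_data = 15/794.2 = 0.018887, so τ_n = 0.019742.
Rearranging for μ₀: μ₀ = (μ_n·τ_n − τ_data·x̄)/τ₀ = (301.3624·0.019742 − 0.018887·298.7) / 0.000855 = 0.307950/0.000855 ≈ 360.2.

μ₀ = 360.2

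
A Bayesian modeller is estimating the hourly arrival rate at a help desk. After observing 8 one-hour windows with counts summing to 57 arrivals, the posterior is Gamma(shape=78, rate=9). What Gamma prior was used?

A Gamma(α, β) prior (rate parametrization) on a Poisson rate with n observations summing to S gives posterior Gamma(α+S, β+n).
So α = 78 − 57 = 21 and β = 9 − 8 = 1.

Gamma(shape=21, rate=1)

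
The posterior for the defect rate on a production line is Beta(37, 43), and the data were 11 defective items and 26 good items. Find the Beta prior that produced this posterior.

Under Beta–binomial conjugacy the posterior parameters are (α+s, β+f).
So α = 37 − 11 = 26 and β = 43 − 26 = 17.

Beta(26, 17)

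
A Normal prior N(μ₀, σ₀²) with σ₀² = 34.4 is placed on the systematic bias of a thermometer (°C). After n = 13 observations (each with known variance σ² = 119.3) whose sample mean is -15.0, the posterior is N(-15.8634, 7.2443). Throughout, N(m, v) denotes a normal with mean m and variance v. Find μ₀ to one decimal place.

μ₀ = -19.1

The posterior mean is a precision-weighted average: μ_n = (τ₀μ₀ + τ_data·x̄)/(τ₀+τ_data), with τ₀=1/σ₀² and τ_data=n/σ².
Here τ₀ = 1/34.4 = 0.029070 and τ_data = 13/119.3 = 0.108969, so τ_n = 0.138039.
Rearranging for μ₀: μ₀ = (μ_n·τ_n − τ_data·x̄)/τ₀ = (-15.8634·0.138039 − 0.108969·-15.0) / 0.029070 = -0.555233/0.029070 ≈ -19.1.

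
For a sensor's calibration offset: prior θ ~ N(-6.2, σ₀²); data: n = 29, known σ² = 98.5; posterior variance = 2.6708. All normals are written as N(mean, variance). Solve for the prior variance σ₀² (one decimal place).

σ₀² = 12.5

Posterior precision equals prior precision plus data precision: 1/σ_n² = 1/σ₀² + n/σ².
So 1/σ₀² = 1/2.6708 − 29/98.5 = 0.374420 − 0.294416 = 0.080004.
Hence σ₀² = 1/0.080004 ≈ 12.5.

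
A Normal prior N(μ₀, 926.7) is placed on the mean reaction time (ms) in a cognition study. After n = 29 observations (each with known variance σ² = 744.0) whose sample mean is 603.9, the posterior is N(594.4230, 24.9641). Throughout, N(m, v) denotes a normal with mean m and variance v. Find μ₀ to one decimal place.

The posterior mean is a precision-weighted average: μ_n = (τ₀μ₀ + τ_data·x̄)/(τ₀+τ_data), with τ₀=1/σ₀² and τ_data=n/σ².
Here τ₀ = 1/926.7 = 0.001079 and τ_data = 29/744.0 = 0.038978, so τ_n = 0.040057.
Rearranging for μ₀: μ₀ = (μ_n·τ_n − τ_data·x̄)/τ₀ = (594.4230·0.040057 − 0.038978·603.9) / 0.001079 = 0.271988/0.001079 ≈ 252.1.

μ₀ = 252.1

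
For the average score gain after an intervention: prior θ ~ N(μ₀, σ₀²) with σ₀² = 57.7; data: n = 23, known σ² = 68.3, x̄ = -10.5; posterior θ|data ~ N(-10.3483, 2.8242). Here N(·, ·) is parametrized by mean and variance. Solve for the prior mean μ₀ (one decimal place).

The posterior mean is a precision-weighted average: μ_n = (τ₀μ₀ + τ_data·x̄)/(τ₀+τ_data), with τ₀=1/σ₀² and τ_data=n/σ².
Here τ₀ = 1/57.7 = 0.017331 and τ_data = 23/68.3 = 0.336750, so τ_n = 0.354081.
Rearranging for μ₀: μ₀ = (μ_n·τ_n − τ_data·x̄)/τ₀ = (-10.3483·0.354081 − 0.336750·-10.5) / 0.017331 = -0.128261/0.017331 ≈ -7.4.

μ₀ = -7.4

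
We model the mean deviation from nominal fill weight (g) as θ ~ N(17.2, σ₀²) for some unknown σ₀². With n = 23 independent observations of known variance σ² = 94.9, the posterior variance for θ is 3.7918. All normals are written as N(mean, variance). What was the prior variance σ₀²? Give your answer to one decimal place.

σ₀² = 46.8

For the Normal–Normal model with known σ², precisions add: τ_n = τ₀ + n/σ².
So 1/σ₀² = 1/3.7918 − 23/94.9 = 0.263727 − 0.242360 = 0.021367.
Hence σ₀² = 1/0.021367 ≈ 46.8.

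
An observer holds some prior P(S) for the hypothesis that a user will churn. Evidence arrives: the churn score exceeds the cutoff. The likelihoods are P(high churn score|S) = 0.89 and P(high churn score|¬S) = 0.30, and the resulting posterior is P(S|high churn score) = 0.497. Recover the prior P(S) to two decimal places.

P(S) = 0.25

Bayes' rule in odds form gives O(S|E) = O(S)·[P(E|S)/P(E|¬S)], hence O(S) = O(S|E)/LR.
Posterior odds = 0.497/(1−0.497) = 0.9881. LR = 0.89/0.30 = 2.9667.
Prior odds = 0.9881/2.9667 = 0.3331, so P(S) = 0.3331/(1+0.3331) ≈ 0.25.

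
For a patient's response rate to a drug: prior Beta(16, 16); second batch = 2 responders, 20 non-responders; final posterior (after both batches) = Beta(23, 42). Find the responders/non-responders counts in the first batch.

5 responders and 6 non-responders

Sequential conjugate updates are equivalent to a single update on the pooled data, so total successes = posterior α − prior α and total failures = posterior β − prior β.
Total across both batches: 23−16=7 responders, 42−16=26 non-responders.
Subtract the second batch: 7−2=5 responders and 26−20=6 non-responders.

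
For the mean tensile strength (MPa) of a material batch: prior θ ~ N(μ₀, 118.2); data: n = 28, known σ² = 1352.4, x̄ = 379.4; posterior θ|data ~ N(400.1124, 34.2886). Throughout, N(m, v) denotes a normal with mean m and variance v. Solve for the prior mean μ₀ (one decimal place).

μ₀ = 450.8

The posterior mean is a precision-weighted average: μ_n = (τ₀μ₀ + τ_data·x̄)/(τ₀+τ_data), with τ₀=1/σ₀² and τ_data=n/σ².
Here τ₀ = 1/118.2 = 0.008460 and τ_data = 28/1352.4 = 0.020704, so τ_n = 0.029164.
Rearranging for μ₀: μ₀ = (μ_n·τ_n − τ_data·x̄)/τ₀ = (400.1124·0.029164 − 0.020704·379.4) / 0.008460 = 3.813780/0.008460 ≈ 450.8.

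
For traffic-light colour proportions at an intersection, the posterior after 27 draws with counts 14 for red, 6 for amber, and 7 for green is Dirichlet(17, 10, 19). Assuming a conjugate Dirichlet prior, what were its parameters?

Dirichlet(3, 4, 12)

For a Dirichlet(α) prior with multinomial counts c, the posterior is Dirichlet(α + c) componentwise.
Subtract each count from the matching posterior parameter: 17−14=3, 10−6=4, 19−7=12.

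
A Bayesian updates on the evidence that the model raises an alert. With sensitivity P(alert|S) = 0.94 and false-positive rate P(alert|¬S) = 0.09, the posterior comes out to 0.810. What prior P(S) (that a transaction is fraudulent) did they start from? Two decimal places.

P(S) = 0.29

Bayes' rule in odds form gives O(S|E) = O(S)·[P(E|S)/P(E|¬S)], hence O(S) = O(S|E)/LR.
Posterior odds = 0.810/(1−0.810) = 4.2632. LR = 0.94/0.09 = 10.4444.
Prior odds = 4.2632/10.4444 = 0.4082, so P(S) = 0.4082/(1+0.4082) ≈ 0.29.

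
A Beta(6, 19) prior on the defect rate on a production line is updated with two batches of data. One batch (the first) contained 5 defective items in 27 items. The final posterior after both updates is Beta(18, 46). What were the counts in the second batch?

Sequential conjugate updates are equivalent to a single update on the pooled data, so total successes = posterior α − prior α and total failures = posterior β − prior β.
Total across both batches: 18−6=12 defective items, 46−19=27 good items.
Subtract the first batch: 12−5=7 defective items and 27−22=5 good items.

7 defective items and 5 good items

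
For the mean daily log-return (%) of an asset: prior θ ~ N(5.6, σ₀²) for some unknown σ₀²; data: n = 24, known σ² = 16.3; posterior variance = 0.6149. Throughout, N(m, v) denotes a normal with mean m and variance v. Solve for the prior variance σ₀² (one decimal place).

σ₀² = 6.5

Posterior precision equals prior precision plus data precision: 1/σ_n² = 1/σ₀² + n/σ².
So 1/σ₀² = 1/0.6149 − 24/16.3 = 1.626281 − 1.472393 = 0.153888.
Hence σ₀² = 1/0.153888 ≈ 6.5.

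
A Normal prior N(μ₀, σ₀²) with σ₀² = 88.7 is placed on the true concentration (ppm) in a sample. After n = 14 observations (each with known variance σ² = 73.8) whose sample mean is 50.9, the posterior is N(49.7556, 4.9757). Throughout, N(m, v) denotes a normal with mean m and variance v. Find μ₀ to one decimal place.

μ₀ = 30.5

With known observation variance, the Normal–Normal posterior has precision τ_n = τ₀ + n/σ² and mean μ_n = (τ₀μ₀ + (n/σ²)x̄)/τ_n.
Here τ₀ = 1/88.7 = 0.011274 and τ_data = 14/73.8 = 0.189702, so τ_n = 0.200976.
Rearranging for μ₀: μ₀ = (μ_n·τ_n − τ_data·x̄)/τ₀ = (49.7556·0.200976 − 0.189702·50.9) / 0.011274 = 0.343850/0.011274 ≈ 30.5.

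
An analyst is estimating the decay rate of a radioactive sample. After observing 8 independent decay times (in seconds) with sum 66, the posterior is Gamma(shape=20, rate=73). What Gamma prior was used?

For an exponential likelihood with a Gamma(α, β) prior on the rate, n observations with total T give posterior Gamma(α+n, β+T).
So α = 20 − 8 = 12 and β = 73 − 66 = 7.

Gamma(shape=12, rate=7)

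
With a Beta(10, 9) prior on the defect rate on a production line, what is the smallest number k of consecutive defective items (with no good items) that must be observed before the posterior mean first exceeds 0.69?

After k defective items and 0 good items the posterior is Beta(10+k, 9), with mean (10+k)/(10+9+k).
Set (10+k)/(19+k) > 0.69 and solve: k > (0.69·19 − 10)/(1 − 0.69) = 10.032.
The smallest integer exceeding 10.032 is 11, and checking k=11: (21)/(30) = 0.7000 > 0.69.

k = 11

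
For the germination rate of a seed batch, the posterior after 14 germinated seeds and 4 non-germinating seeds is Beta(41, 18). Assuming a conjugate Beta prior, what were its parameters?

A Beta(a, b) prior with s successes and f failures in binomial data gives a Beta(a+s, b+f) posterior.
Subtract the data counts: 41−14=27, 18−4=14.

Beta(27, 14)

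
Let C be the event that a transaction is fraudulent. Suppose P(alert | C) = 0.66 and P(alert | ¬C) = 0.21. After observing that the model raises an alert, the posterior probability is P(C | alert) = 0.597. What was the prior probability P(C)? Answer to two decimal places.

P(C) = 0.32

In odds form, posterior odds = prior odds × likelihood ratio, so prior odds = posterior odds ÷ LR.
Posterior odds = 0.597/(1−0.597) = 1.4814. LR = 0.66/0.21 = 3.1429.
Prior odds = 1.4814/3.1429 = 0.4713, so P(C) = 0.4713/(1+0.4713) ≈ 0.32.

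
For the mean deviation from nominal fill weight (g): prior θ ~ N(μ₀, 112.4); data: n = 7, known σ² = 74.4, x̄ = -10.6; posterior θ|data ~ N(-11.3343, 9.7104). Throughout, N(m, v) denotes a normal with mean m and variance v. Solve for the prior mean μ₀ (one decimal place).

μ₀ = -19.1

With known observation variance, the Normal–Normal posterior has precision τ_n = τ₀ + n/σ² and mean μ_n = (τ₀μ₀ + (n/σ²)x̄)/τ_n.
Here τ₀ = 1/112.4 = 0.008897 and τ_data = 7/74.4 = 0.094086, so τ_n = 0.102983.
Rearranging for μ₀: μ₀ = (μ_n·τ_n − τ_data·x̄)/τ₀ = (-11.3343·0.102983 − 0.094086·-10.6) / 0.008897 = -0.169929/0.008897 ≈ -19.1.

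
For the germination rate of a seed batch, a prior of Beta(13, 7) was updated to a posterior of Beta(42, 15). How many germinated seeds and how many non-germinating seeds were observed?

29 germinated seeds and 8 non-germinating seeds

Under Beta–binomial conjugacy the posterior parameters are (a+s, b+f).
Match parameters: s=42−13=29, f=15−7=8.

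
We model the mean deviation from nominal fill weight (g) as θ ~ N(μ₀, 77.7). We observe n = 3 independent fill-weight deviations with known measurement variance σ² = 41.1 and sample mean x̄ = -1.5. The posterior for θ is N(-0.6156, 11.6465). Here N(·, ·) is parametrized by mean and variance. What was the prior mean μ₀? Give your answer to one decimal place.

The posterior mean is a precision-weighted average: μ_n = (τ₀μ₀ + τ_data·x̄)/(τ₀+τ_data), with τ₀=1/σ₀² and τ_data=n/σ².
Here τ₀ = 1/77.7 = 0.012870 and τ_data = 3/41.1 = 0.072993, so τ_n = 0.085863.
Rearranging for μ₀: μ₀ = (μ_n·τ_n − τ_data·x̄)/τ₀ = (-0.6156·0.085863 − 0.072993·-1.5) / 0.012870 = 0.056632/0.012870 ≈ 4.4.

μ₀ = 4.4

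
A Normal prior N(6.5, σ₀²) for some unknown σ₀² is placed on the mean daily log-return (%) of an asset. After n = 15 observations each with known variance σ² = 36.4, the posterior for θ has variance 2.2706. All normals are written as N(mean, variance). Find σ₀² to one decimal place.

σ₀² = 35.3

For the Normal–Normal model with known σ², precisions add: τ_n = τ₀ + n/σ².
So 1/σ₀² = 1/2.2706 − 15/36.4 = 0.440412 − 0.412088 = 0.028324.
Hence σ₀² = 1/0.028324 ≈ 35.3.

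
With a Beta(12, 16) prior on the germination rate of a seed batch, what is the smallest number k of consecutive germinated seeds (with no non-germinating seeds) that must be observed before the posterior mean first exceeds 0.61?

After k germinated seeds and 0 non-germinating seeds the posterior is Beta(12+k, 16), with mean (12+k)/(12+16+k).
Set (12+k)/(28+k) > 0.61 and solve: k > (0.61·28 − 12)/(1 − 0.61) = 13.026.
The smallest integer exceeding 13.026 is 14, and checking k=14: (26)/(42) = 0.6190 > 0.61.

k = 14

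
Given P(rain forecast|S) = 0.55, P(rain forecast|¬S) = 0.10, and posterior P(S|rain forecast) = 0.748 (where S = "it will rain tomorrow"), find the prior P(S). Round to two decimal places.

In odds form, posterior odds = prior odds × likelihood ratio, so prior odds = posterior odds ÷ LR.
Posterior odds = 0.748/(1−0.748) = 2.9683. LR = 0.55/0.10 = 5.5000.
Prior odds = 2.9683/5.5000 = 0.5397, so P(S) = 0.5397/(1+0.5397) ≈ 0.35.

P(S) = 0.35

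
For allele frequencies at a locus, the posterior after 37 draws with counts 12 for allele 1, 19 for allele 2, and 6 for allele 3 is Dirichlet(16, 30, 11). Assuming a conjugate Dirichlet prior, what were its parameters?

Dirichlet(4, 11, 5)

For a Dirichlet(α) prior with multinomial counts c, the posterior is Dirichlet(α + c) componentwise.
Subtract each count from the matching posterior parameter: 16−12=4, 30−19=11, 11−6=5.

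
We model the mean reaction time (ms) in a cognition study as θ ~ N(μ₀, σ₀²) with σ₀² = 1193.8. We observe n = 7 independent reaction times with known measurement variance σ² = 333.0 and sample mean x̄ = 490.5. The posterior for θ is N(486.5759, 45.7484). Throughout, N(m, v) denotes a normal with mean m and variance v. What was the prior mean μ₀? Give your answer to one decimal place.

μ₀ = 388.1

The posterior mean is a precision-weighted average: μ_n = (τ₀μ₀ + τ_data·x̄)/(τ₀+τ_data), with τ₀=1/σ₀² and τ_data=n/σ².
Here τ₀ = 1/1193.8 = 0.000838 and τ_data = 7/333.0 = 0.021021, so τ_n = 0.021859.
Rearranging for μ₀: μ₀ = (μ_n·τ_n − τ_data·x̄)/τ₀ = (486.5759·0.021859 − 0.021021·490.5) / 0.000838 = 0.325262/0.000838 ≈ 388.1.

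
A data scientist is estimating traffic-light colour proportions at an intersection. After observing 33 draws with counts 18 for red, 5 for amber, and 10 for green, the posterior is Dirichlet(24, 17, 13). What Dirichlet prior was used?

For a Dirichlet(α) prior with multinomial counts c, the posterior is Dirichlet(α + c) componentwise.
Subtract each count from the matching posterior parameter: 24−18=6, 17−5=12, 13−10=3.

Dirichlet(6, 12, 3)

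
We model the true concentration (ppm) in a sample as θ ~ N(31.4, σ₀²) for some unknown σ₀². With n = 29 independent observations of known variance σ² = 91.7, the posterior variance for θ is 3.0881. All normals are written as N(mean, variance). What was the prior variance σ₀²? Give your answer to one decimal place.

Posterior precision equals prior precision plus data precision: 1/σ_n² = 1/σ₀² + n/σ².
So 1/σ₀² = 1/3.0881 − 29/91.7 = 0.323824 − 0.316249 = 0.007575.
Hence σ₀² = 1/0.007575 ≈ 132.0.

σ₀² = 132.0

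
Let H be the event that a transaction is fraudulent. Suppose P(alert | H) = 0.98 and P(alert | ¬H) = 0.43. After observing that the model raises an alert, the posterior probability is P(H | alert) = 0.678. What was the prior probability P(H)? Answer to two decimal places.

P(H) = 0.48

In odds form, posterior odds = prior odds × likelihood ratio, so prior odds = posterior odds ÷ LR.
Posterior odds = 0.678/(1−0.678) = 2.1056. LR = 0.98/0.43 = 2.2791.
Prior odds = 2.1056/2.2791 = 0.9239, so P(H) = 0.9239/(1+0.9239) ≈ 0.48.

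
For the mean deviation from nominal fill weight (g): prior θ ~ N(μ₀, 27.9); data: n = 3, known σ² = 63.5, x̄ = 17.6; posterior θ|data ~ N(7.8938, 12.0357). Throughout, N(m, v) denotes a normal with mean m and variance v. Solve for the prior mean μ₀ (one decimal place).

With known observation variance, the Normal–Normal posterior has precision τ_n = τ₀ + n/σ² and mean μ_n = (τ₀μ₀ + (n/σ²)x̄)/τ_n.
Here τ₀ = 1/27.9 = 0.035842 and τ_data = 3/63.5 = 0.047244, so τ_n = 0.083086.
Rearranging for μ₀: μ₀ = (μ_n·τ_n − τ_data·x̄)/τ₀ = (7.8938·0.083086 − 0.047244·17.6) / 0.035842 = -0.175630/0.035842 ≈ -4.9.

μ₀ = -4.9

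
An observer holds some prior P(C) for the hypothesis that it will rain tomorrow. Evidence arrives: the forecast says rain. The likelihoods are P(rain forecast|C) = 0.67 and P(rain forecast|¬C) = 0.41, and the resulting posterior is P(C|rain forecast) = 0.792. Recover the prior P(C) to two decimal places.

P(C) = 0.70

Bayes' rule in odds form gives O(C|E) = O(C)·[P(E|C)/P(E|¬C)], hence O(C) = O(C|E)/LR.
Posterior odds = 0.792/(1−0.792) = 3.8077. LR = 0.67/0.41 = 1.6341.
Prior odds = 3.8077/1.6341 = 2.3302, so P(C) = 2.3302/(1+2.3302) ≈ 0.70.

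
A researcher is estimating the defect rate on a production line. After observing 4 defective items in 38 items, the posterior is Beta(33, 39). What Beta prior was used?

Beta is conjugate to the binomial likelihood: posterior = Beta(a+s, b+f).
So a = 33 − 4 = 29 and b = 39 − 34 = 5.

Beta(29, 5)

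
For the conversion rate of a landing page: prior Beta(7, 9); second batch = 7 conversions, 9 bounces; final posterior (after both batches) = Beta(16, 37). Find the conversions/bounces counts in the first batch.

2 conversions and 19 bounces

Because Beta–binomial updating is additive in the counts, the combined data contributed (α_post−α_prior, β_post−β_prior) successes and failures.
Total across both batches: 16−7=9 conversions, 37−9=28 bounces.
Subtract the second batch: 9−7=2 conversions and 28−9=19 bounces.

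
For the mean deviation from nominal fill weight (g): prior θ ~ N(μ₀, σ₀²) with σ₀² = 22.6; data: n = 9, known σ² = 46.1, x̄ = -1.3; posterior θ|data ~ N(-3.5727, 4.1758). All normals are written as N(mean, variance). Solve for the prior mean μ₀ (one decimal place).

μ₀ = -13.6

The posterior mean is a precision-weighted average: μ_n = (τ₀μ₀ + τ_data·x̄)/(τ₀+τ_data), with τ₀=1/σ₀² and τ_data=n/σ².
Here τ₀ = 1/22.6 = 0.044248 and τ_data = 9/46.1 = 0.195228, so τ_n = 0.239476.
Rearranging for μ₀: μ₀ = (μ_n·τ_n − τ_data·x̄)/τ₀ = (-3.5727·0.239476 − 0.195228·-1.3) / 0.044248 = -0.601780/0.044248 ≈ -13.6.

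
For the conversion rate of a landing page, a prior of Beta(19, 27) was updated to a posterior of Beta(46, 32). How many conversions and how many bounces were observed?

27 conversions and 5 bounces

Under Beta–binomial conjugacy the posterior parameters are (a+s, b+f).
So s = 46 − 19 = 27 and f = 32 − 27 = 5.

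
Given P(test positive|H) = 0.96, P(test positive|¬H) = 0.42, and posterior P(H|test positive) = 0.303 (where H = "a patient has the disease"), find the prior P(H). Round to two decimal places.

P(H) = 0.16

Bayes' rule in odds form gives O(H|E) = O(H)·[P(E|H)/P(E|¬H)], hence O(H) = O(H|E)/LR.
Posterior odds = 0.303/(1−0.303) = 0.4347. LR = 0.96/0.42 = 2.2857.
Prior odds = 0.4347/2.2857 = 0.1902, so P(H) = 0.1902/(1+0.1902) ≈ 0.16.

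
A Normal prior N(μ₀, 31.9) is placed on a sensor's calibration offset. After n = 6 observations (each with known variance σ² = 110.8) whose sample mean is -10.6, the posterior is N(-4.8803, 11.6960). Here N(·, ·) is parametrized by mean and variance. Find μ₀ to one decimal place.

μ₀ = 5.0

The posterior mean is a precision-weighted average: μ_n = (τ₀μ₀ + τ_data·x̄)/(τ₀+τ_data), with τ₀=1/σ₀² and τ_data=n/σ².
Here τ₀ = 1/31.9 = 0.031348 and τ_data = 6/110.8 = 0.054152, so τ_n = 0.085500.
Rearranging for μ₀: μ₀ = (μ_n·τ_n − τ_data·x̄)/τ₀ = (-4.8803·0.085500 − 0.054152·-10.6) / 0.031348 = 0.156746/0.031348 ≈ 5.0.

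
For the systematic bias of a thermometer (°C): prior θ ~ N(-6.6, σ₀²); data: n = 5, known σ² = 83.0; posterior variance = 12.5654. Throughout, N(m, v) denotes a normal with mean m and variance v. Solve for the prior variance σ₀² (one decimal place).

For the Normal–Normal model with known σ², precisions add: τ_n = τ₀ + n/σ².
So 1/σ₀² = 1/12.5654 − 5/83.0 = 0.079584 − 0.060241 = 0.019343.
Hence σ₀² = 1/0.019343 ≈ 51.7.

σ₀² = 51.7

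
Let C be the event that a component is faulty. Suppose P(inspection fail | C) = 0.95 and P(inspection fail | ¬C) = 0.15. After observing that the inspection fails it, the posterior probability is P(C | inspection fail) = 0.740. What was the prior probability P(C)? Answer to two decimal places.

Bayes' rule in odds form gives O(C|E) = O(C)·[P(E|C)/P(E|¬C)], hence O(C) = O(C|E)/LR.
Posterior odds = 0.740/(1−0.740) = 2.8462. LR = 0.95/0.15 = 6.3333.
Prior odds = 2.8462/6.3333 = 0.4494, so P(C) = 0.4494/(1+0.4494) ≈ 0.31.

P(C) = 0.31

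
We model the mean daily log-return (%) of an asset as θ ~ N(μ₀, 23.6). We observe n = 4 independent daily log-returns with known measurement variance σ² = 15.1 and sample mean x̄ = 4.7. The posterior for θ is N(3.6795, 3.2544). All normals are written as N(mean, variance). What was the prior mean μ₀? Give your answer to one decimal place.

With known observation variance, the Normal–Normal posterior has precision τ_n = τ₀ + n/σ² and mean μ_n = (τ₀μ₀ + (n/σ²)x̄)/τ_n.
Here τ₀ = 1/23.6 = 0.042373 and τ_data = 4/15.1 = 0.264901, so τ_n = 0.307274.
Rearranging for μ₀: μ₀ = (μ_n·τ_n − τ_data·x̄)/τ₀ = (3.6795·0.307274 − 0.264901·4.7) / 0.042373 = -0.114420/0.042373 ≈ -2.7.

μ₀ = -2.7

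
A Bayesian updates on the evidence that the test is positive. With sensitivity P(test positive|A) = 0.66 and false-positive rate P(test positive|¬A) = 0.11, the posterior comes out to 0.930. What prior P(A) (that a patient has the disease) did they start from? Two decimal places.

P(A) = 0.69

In odds form, posterior odds = prior odds × likelihood ratio, so prior odds = posterior odds ÷ LR.
Posterior odds = 0.930/(1−0.930) = 13.2857. LR = 0.66/0.11 = 6.0000.
Prior odds = 13.2857/6.0000 = 2.2143, so P(A) = 2.2143/(1+2.2143) ≈ 0.69.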